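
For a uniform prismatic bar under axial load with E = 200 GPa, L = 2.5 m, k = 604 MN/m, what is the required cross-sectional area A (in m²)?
Model: a uniform prismatic bar under axial load, so k = (A·E) / L.
Solve for A: A = (k·L) / E.
Convert to SI units:
  E = 200 GPa = 2 × 10¹¹ Pa
  k = 604 MN/m = 6.04 × 10⁸ N/m
Substitute:
  A = ((6.04 × 10⁸) × 2.5) / (2 × 10¹¹)
  A = 0.00755 m²
Final answer: A = 0.00755 m²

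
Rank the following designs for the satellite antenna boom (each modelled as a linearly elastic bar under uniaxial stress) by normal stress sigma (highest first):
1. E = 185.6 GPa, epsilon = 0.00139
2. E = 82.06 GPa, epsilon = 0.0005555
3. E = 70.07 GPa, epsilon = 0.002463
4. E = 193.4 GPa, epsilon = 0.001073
Model: a linearly elastic bar under uniaxial stress, so sigma = E·epsilon (SI units).
  Case 1: sigma = (1.856 × 10¹¹) × 0.00139 = 2.58 × 10⁸ Pa = 258 MPa
  Case 2: sigma = (8.206 × 10¹⁰) × 0.0005555 = 4.558 × 10⁷ Pa = 45.58 MPa
  Case 3: sigma = (7.007 × 10¹⁰) × 0.002463 = 1.726 × 10⁸ Pa = 172.6 MPa
  Case 4: sigma = (1.934 × 10¹¹) × 0.001073 = 2.075 × 10⁸ Pa = 207.5 MPa
Ordering: 258 MPa (case 1) > 207.5 MPa (case 4) > 172.6 MPa (case 3) > 45.58 MPa (case 2)
Final answer: 1, 4, 3, 2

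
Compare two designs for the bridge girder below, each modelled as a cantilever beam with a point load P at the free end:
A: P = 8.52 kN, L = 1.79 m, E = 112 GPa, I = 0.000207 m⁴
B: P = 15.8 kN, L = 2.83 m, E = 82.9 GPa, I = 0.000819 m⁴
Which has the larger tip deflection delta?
Model: a cantilever beam with a point load P at the free end, so delta = (P·L^3) / (3·E·I) (SI units).
  A: delta = (8520 × 1.79^3) / (3 × (1.12 × 10¹¹) × 0.000207) = 0.0007026 m = 0.7026 mm
  B: delta = (15800 × 2.83^3) / (3 × (8.29 × 10¹⁰) × 0.000819) = 0.001758 m = 1.758 mm
1.758 mm > 0.7026 mm, so B is larger.
Final answer: B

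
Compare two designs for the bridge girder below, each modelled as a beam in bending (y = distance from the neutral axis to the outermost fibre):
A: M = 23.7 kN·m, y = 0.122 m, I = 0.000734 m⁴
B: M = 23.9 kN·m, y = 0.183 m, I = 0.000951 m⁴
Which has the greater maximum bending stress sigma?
Model: a beam in bending (y = distance from the neutral axis to the outermost fibre), so sigma = (M·y) / I (SI units).
  A: sigma = (23700 × 0.122) / 0.000734 = 3.939 × 10⁶ Pa = 3.939 MPa
  B: sigma = (23900 × 0.183) / 0.000951 = 4.599 × 10⁶ Pa = 4.599 MPa
4.599 MPa > 3.939 MPa, so B is larger.
Final answer: B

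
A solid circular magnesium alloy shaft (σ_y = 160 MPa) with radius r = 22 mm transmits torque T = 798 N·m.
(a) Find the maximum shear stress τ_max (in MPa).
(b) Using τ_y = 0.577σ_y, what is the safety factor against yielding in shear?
(a) For a solid circular shaft, τ_max = T·r/J with J = π·r^4/2, i.e. τ_max = 2·T / (π·r^3). Convert r = 22 mm = 0.022 m.
  τ_max = (2 × 798) / (π × 0.022^3) = 4.771 × 10⁷ Pa = 47.71 MPa
(b) τ_y = 0.577 × 160 = 92.32 MPa
  SF = τ_y/τ_max = 92.32 / 47.71 = 1.935
Final answer: (a) τ_max = 47.71 MPa, (b) SF = 1.935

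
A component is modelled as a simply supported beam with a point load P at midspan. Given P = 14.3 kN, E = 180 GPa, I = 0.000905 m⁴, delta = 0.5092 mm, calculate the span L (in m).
Model: a simply supported beam with a point load P at midspan, so delta = (P·L^3) / (48·E·I).
Solve for L: L = ((48·delta·E·I) / P)^(1/3).
Convert to SI units:
  P = 14.3 kN = 14300 N
  E = 180 GPa = 1.8 × 10¹¹ Pa
  delta = 0.5092 mm = 0.0005092 m
Substitute:
  L = ((48 × 0.0005092 × (1.8 × 10¹¹) × 0.000905) / 14300)^(1/3)
  L = 6.53 m
Final answer: L = 6.53 m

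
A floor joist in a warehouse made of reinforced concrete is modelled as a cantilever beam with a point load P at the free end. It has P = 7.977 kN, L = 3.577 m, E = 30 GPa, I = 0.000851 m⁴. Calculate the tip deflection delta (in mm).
Model: a cantilever beam with a point load P at the free end, so delta = (P·L^3) / (3·E·I).
Convert to SI units:
  P = 7.977 kN = 7977 N
  E = 30 GPa = 3 × 10¹⁰ Pa
Substitute:
  delta = (7977 × 3.577^3) / (3 × (3 × 10¹⁰) × 0.000851)
  delta = 0.004767 m
Convert: delta = 0.004767 m = 4.767 mm
Final answer: delta = 4.767 mm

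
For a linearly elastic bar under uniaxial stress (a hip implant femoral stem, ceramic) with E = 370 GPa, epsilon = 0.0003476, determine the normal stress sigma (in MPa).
Model: a linearly elastic bar under uniaxial stress, so epsilon = sigma / E.
Solve for sigma: sigma = epsilon·E.
Convert to SI units:
  E = 370 GPa = 3.7 × 10¹¹ Pa
Substitute:
  sigma = 0.0003476 × (3.7 × 10¹¹)
  sigma = 1.286 × 10⁸ Pa
Convert: sigma = 1.286 × 10⁸ Pa = 128.6 MPa
Final answer: sigma = 128.6 MPa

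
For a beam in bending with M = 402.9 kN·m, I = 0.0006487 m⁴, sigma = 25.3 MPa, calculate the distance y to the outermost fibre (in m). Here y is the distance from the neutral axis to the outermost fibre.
Model: a beam in bending, so sigma = (M·y) / I.
Solve for y: y = (sigma·I) / M.
Convert to SI units:
  M = 402.9 kN·m = 402900 N·m
  sigma = 25.3 MPa = 2.53 × 10⁷ Pa
Substitute:
  y = ((2.53 × 10⁷) × 0.0006487) / 402900
  y = 0.04073 m
Final answer: y = 0.04073 m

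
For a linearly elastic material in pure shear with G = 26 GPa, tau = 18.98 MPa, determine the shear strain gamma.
Model: a linearly elastic material in pure shear, so tau = G·gamma.
Solve for gamma: gamma = tau / G.
Convert to SI units:
  G = 26 GPa = 2.6 × 10¹⁰ Pa
  tau = 18.98 MPa = 1.898 × 10⁷ Pa
Substitute:
  gamma = (1.898 × 10⁷) / (2.6 × 10¹⁰)
  gamma = 0.00073
Final answer: gamma = 0.00073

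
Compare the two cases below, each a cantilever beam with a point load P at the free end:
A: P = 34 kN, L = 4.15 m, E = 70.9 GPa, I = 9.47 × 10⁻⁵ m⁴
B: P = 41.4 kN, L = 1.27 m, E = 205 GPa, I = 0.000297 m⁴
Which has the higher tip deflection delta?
Model: a cantilever beam with a point load P at the free end, so delta = (P·L^3) / (3·E·I) (SI units).
  A: delta = (34000 × 4.15^3) / (3 × (7.09 × 10¹⁰) × (9.47 × 10⁻⁵)) = 0.1206 m = 120.6 mm
  B: delta = (41400 × 1.27^3) / (3 × (2.05 × 10¹¹) × 0.000297) = 0.0004643 m = 0.4643 mm
120.6 mm > 0.4643 mm, so A is larger.
Final answer: A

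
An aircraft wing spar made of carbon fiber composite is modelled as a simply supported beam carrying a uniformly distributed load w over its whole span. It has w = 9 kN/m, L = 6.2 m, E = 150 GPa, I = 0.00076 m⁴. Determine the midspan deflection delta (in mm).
Model: a simply supported beam carrying a uniformly distributed load w over its whole span, so delta = (5·w·L^4) / (384·E·I).
Convert to SI units:
  w = 9 kN/m = 9000 N/m
  E = 150 GPa = 1.5 × 10¹¹ Pa
Substitute:
  delta = (5 × 9000 × 6.2^4) / (384 × (1.5 × 10¹¹) × 0.00076)
  delta = 0.001519 m
Convert: delta = 0.001519 m = 1.519 mm
Final answer: delta = 1.519 mm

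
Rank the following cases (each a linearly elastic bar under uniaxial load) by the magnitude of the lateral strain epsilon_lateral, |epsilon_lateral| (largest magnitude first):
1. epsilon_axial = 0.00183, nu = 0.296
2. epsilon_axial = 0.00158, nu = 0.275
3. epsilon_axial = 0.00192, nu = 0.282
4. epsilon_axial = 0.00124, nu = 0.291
Model: a linearly elastic bar under uniaxial load, so epsilon_lateral = -nu·epsilon_axial (SI units).
  Case 1: epsilon_lateral = -(0.296 × 0.00183) = -0.0005417
  Case 2: epsilon_lateral = -(0.275 × 0.00158) = -0.0004345
  Case 3: epsilon_lateral = -(0.282 × 0.00192) = -0.0005414
  Case 4: epsilon_lateral = -(0.291 × 0.00124) = -0.0003608
Ordering by |epsilon_lateral|: 0.0005417 (case 1) > 0.0005414 (case 3) > 0.0004345 (case 2) > 0.0003608 (case 4)
Final answer: 1, 3, 2, 4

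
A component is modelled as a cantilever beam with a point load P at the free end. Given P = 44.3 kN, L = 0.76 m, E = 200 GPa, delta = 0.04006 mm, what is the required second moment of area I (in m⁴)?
Model: a cantilever beam with a point load P at the free end, so delta = (P·L^3) / (3·E·I).
Solve for I: I = (P·L^3) / (3·delta·E).
Convert to SI units:
  P = 44.3 kN = 44300 N
  E = 200 GPa = 2 × 10¹¹ Pa
  delta = 0.04006 mm = 4.006 × 10⁻⁵ m
Substitute:
  I = (44300 × 0.76^3) / (3 × (4.006 × 10⁻⁵) × (2 × 10¹¹))
  I = 0.0008091 m⁴
Final answer: I = 0.0008091 m⁴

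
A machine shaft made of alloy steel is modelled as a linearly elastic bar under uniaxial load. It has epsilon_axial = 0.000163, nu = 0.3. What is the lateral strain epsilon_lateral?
Model: a linearly elastic bar under uniaxial load, so epsilon_lateral = -nu·epsilon_axial.
Substitute:
  epsilon_lateral = -(0.3 × 0.000163)
  epsilon_lateral = -4.89 × 10⁻⁵
Final answer: epsilon_lateral = -4.89 × 10⁻⁵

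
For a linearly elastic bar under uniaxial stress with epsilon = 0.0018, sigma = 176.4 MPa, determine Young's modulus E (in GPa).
Model: a linearly elastic bar under uniaxial stress, so sigma = E·epsilon.
Solve for E: E = sigma / epsilon.
Convert to SI units:
  sigma = 176.4 MPa = 1.764 × 10⁸ Pa
Substitute:
  E = (1.764 × 10⁸) / 0.0018
  E = 9.8 × 10¹⁰ Pa
Convert: E = 9.8 × 10¹⁰ Pa = 98 GPa
Final answer: E = 98 GPa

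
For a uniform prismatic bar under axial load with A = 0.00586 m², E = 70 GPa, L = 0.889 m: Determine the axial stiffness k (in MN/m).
Model: a uniform prismatic bar under axial load, so k = (A·E) / L.
Convert to SI units:
  E = 70 GPa = 7 × 10¹⁰ Pa
Substitute:
  k = (0.00586 × (7 × 10¹⁰)) / 0.889
  k = 4.614 × 10⁸ N/m
Convert: k = 4.614 × 10⁸ N/m = 461.4 MN/m
Final answer: k = 461.4 MN/m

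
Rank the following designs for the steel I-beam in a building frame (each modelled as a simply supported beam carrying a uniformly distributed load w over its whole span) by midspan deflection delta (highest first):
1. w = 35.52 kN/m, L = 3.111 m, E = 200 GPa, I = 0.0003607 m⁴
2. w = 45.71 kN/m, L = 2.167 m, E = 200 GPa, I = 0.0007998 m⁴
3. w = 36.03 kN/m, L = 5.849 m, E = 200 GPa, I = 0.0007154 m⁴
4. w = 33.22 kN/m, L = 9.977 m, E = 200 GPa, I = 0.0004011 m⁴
Model: a simply supported beam carrying a uniformly distributed load w over its whole span, so delta = (5·w·L^4) / (384·E·I) (SI units).
  Case 1: delta = (5 × 35520 × 3.111^4) / (384 × (2 × 10¹¹) × 0.0003607) = 0.0006005 m = 0.6005 mm
  Case 2: delta = (5 × 45710 × 2.167^4) / (384 × (2 × 10¹¹) × 0.0007998) = 8.205 × 10⁻⁵ m = 0.08205 mm
  Case 3: delta = (5 × 36030 × 5.849^4) / (384 × (2 × 10¹¹) × 0.0007154) = 0.003838 m = 3.838 mm
  Case 4: delta = (5 × 33220 × 9.977^4) / (384 × (2 × 10¹¹) × 0.0004011) = 0.05343 m = 53.43 mm
Ordering: 53.43 mm (case 4) > 3.838 mm (case 3) > 0.6005 mm (case 1) > 0.08205 mm (case 2)
Final answer: 4, 3, 1, 2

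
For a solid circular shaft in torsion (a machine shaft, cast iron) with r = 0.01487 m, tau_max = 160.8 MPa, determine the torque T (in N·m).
Model: a solid circular shaft in torsion, so tau_max = (2·T) / (π·r^3).
Solve for T: T = (π·tau_max·r^3) / 2.
Convert to SI units:
  tau_max = 160.8 MPa = 1.608 × 10⁸ Pa
Substitute:
  T = (π × (1.608 × 10⁸) × 0.01487^3) / 2
  T = 830.5 N·m
Final answer: T = 830.5 N·m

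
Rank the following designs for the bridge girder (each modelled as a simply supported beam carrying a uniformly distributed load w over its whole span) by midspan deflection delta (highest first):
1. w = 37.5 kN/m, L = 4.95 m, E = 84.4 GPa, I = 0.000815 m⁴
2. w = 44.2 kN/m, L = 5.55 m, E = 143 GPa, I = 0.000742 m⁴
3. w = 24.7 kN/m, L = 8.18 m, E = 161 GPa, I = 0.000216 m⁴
Model: a simply supported beam carrying a uniformly distributed load w over its whole span, so delta = (5·w·L^4) / (384·E·I) (SI units).
  Case 1: delta = (5 × 37500 × 4.95^4) / (384 × (8.44 × 10¹⁰) × 0.000815) = 0.004262 m = 4.262 mm
  Case 2: delta = (5 × 44200 × 5.55^4) / (384 × (1.43 × 10¹¹) × 0.000742) = 0.005146 m = 5.146 mm
  Case 3: delta = (5 × 24700 × 8.18^4) / (384 × (1.61 × 10¹¹) × 0.000216) = 0.04141 m = 41.41 mm
Ordering: 41.41 mm (case 3) > 5.146 mm (case 2) > 4.262 mm (case 1)
Final answer: 3, 2, 1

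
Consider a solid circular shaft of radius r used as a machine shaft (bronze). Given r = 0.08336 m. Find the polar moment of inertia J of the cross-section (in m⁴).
Model: a solid circular shaft of radius r, so J = (π·r^4) / 2.
Substitute:
  J = (π × 0.08336^4) / 2
  J = 7.585 × 10⁻⁵ m⁴
Final answer: J = 7.585 × 10⁻⁵ m⁴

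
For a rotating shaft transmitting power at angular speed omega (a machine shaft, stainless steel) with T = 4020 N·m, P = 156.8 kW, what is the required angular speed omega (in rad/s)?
Model: a rotating shaft transmitting power at angular speed omega, so P = T·omega.
Solve for omega: omega = P / T.
Convert to SI units:
  P = 156.8 kW = 156800 W
Substitute:
  omega = 156800 / 4020
  omega = 39 rad/s
Final answer: omega = 39 rad/s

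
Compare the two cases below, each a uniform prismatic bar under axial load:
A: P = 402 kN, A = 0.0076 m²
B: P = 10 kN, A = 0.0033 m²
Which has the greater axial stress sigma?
Model: a uniform prismatic bar under axial load, so sigma = P / A (SI units).
  A: sigma = 402000 / 0.0076 = 5.289 × 10⁷ Pa = 52.89 MPa
  B: sigma = 10000 / 0.0033 = 3.03 × 10⁶ Pa = 3.03 MPa
52.89 MPa > 3.03 MPa, so A is larger.
Final answer: A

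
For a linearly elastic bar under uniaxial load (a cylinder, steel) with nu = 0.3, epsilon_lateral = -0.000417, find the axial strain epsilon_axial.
Model: a linearly elastic bar under uniaxial load, so epsilon_lateral = -nu·epsilon_axial.
Solve for epsilon_axial: epsilon_axial = -epsilon_lateral / nu.
Substitute:
  epsilon_axial = -(-0.000417) / 0.3
  epsilon_axial = 0.00139
Final answer: epsilon_axial = 0.00139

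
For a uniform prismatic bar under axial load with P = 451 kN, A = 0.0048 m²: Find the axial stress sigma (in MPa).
Model: a uniform prismatic bar under axial load, so sigma = P / A.
Convert to SI units:
  P = 451 kN = 451000 N
Substitute:
  sigma = 451000 / 0.0048
  sigma = 9.396 × 10⁷ Pa
Convert: sigma = 9.396 × 10⁷ Pa = 93.96 MPa
Final answer: sigma = 93.96 MPa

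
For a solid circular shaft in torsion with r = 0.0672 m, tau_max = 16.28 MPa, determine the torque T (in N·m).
Model: a solid circular shaft in torsion, so tau_max = (2·T) / (π·r^3).
Solve for T: T = (π·tau_max·r^3) / 2.
Convert to SI units:
  tau_max = 16.28 MPa = 1.628 × 10⁷ Pa
Substitute:
  T = (π × (1.628 × 10⁷) × 0.0672^3) / 2
  T = 7760 N·m
Final answer: T = 7760 N·m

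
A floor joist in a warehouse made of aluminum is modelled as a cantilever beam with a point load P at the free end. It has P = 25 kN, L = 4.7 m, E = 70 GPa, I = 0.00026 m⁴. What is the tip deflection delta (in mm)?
Model: a cantilever beam with a point load P at the free end, so delta = (P·L^3) / (3·E·I).
Convert to SI units:
  P = 25 kN = 25000 N
  E = 70 GPa = 7 × 10¹⁰ Pa
Substitute:
  delta = (25000 × 4.7^3) / (3 × (7 × 10¹⁰) × 0.00026)
  delta = 0.04754 m
Convert: delta = 0.04754 m = 47.54 mm
Final answer: delta = 47.54 mm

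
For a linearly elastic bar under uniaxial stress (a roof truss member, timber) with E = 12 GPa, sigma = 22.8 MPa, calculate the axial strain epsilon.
Model: a linearly elastic bar under uniaxial stress, so sigma = E·epsilon.
Solve for epsilon: epsilon = sigma / E.
Convert to SI units:
  E = 12 GPa = 1.2 × 10¹⁰ Pa
  sigma = 22.8 MPa = 2.28 × 10⁷ Pa
Substitute:
  epsilon = (2.28 × 10⁷) / (1.2 × 10¹⁰)
  epsilon = 0.0019
Final answer: epsilon = 0.0019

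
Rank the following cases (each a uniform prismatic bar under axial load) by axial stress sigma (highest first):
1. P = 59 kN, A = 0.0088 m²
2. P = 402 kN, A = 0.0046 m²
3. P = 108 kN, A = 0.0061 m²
Model: a uniform prismatic bar under axial load, so sigma = P / A (SI units).
  Case 1: sigma = 59000 / 0.0088 = 6.705 × 10⁶ Pa = 6.705 MPa
  Case 2: sigma = 402000 / 0.0046 = 8.739 × 10⁷ Pa = 87.39 MPa
  Case 3: sigma = 108000 / 0.0061 = 1.77 × 10⁷ Pa = 17.7 MPa
Ordering: 87.39 MPa (case 2) > 17.7 MPa (case 3) > 6.705 MPa (case 1)
Final answer: 2, 3, 1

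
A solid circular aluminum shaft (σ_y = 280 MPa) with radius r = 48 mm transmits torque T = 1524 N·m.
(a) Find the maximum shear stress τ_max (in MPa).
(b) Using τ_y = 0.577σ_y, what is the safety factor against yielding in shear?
(a) For a solid circular shaft, τ_max = T·r/J with J = π·r^4/2, i.e. τ_max = 2·T / (π·r^3). Convert r = 48 mm = 0.048 m.
  τ_max = (2 × 1524) / (π × 0.048^3) = 8.773 × 10⁶ Pa = 8.773 MPa
(b) τ_y = 0.577 × 280 = 161.56 MPa
  SF = τ_y/τ_max = 161.56 / 8.773 = 18.42
Final answer: (a) τ_max = 8.773 MPa, (b) SF = 18.42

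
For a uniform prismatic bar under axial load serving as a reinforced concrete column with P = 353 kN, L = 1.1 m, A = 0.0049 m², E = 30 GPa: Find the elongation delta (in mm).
Model: a uniform prismatic bar under axial load, so delta = (P·L) / (A·E).
Convert to SI units:
  P = 353 kN = 353000 N
  E = 30 GPa = 3 × 10¹⁰ Pa
Substitute:
  delta = (353000 × 1.1) / (0.0049 × (3 × 10¹⁰))
  delta = 0.002641 m
Convert: delta = 0.002641 m = 2.641 mm
Final answer: delta = 2.641 mm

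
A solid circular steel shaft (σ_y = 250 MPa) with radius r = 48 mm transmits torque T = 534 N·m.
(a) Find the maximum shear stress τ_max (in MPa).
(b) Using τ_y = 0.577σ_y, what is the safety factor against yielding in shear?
(a) For a solid circular shaft, τ_max = T·r/J with J = π·r^4/2, i.e. τ_max = 2·T / (π·r^3). Convert r = 48 mm = 0.048 m.
  τ_max = (2 × 534) / (π × 0.048^3) = 3.074 × 10⁶ Pa = 3.074 MPa
(b) τ_y = 0.577 × 250 = 144.25 MPa
  SF = τ_y/τ_max = 144.25 / 3.074 = 46.93
Final answer: (a) τ_max = 3.074 MPa, (b) SF = 46.93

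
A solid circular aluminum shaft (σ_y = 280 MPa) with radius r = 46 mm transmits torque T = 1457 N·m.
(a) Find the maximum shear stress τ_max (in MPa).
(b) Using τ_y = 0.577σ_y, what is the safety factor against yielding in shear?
(a) For a solid circular shaft, τ_max = T·r/J with J = π·r^4/2, i.e. τ_max = 2·T / (π·r^3). Convert r = 46 mm = 0.046 m.
  τ_max = (2 × 1457) / (π × 0.046^3) = 9.529 × 10⁶ Pa = 9.529 MPa
(b) τ_y = 0.577 × 280 = 161.56 MPa
  SF = τ_y/τ_max = 161.56 / 9.529 = 16.95
Final answer: (a) τ_max = 9.529 MPa, (b) SF = 16.95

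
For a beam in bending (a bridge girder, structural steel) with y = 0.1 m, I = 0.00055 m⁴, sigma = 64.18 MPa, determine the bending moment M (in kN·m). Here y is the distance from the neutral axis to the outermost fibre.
Model: a beam in bending, so sigma = (M·y) / I.
Solve for M: M = (sigma·I) / y.
Convert to SI units:
  sigma = 64.18 MPa = 6.418 × 10⁷ Pa
Substitute:
  M = ((6.418 × 10⁷) × 0.00055) / 0.1
  M = 353000 N·m
Convert: M = 353000 N·m = 353 kN·m
Final answer: M = 353 kN·m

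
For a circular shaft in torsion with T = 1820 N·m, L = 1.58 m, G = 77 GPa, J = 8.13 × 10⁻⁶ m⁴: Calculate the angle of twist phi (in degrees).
Model: a circular shaft in torsion, so phi = (T·L) / (G·J).
Convert to SI units:
  G = 77 GPa = 7.7 × 10¹⁰ Pa
Substitute:
  phi = (1820 × 1.58) / ((7.7 × 10¹⁰) × (8.13 × 10⁻⁶))
  phi = 0.004594 rad
Convert to degrees: phi = 0.004594 × 180/π = 0.2632°
Final answer: phi = 0.2632°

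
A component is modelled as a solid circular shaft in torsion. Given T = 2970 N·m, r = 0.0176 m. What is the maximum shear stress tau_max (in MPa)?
Model: a solid circular shaft in torsion, so tau_max = (2·T) / (π·r^3).
Substitute:
  tau_max = (2 × 2970) / (π × 0.0176^3)
  tau_max = 3.468 × 10⁸ Pa
Convert: tau_max = 3.468 × 10⁸ Pa = 346.8 MPa
Final answer: tau_max = 346.8 MPa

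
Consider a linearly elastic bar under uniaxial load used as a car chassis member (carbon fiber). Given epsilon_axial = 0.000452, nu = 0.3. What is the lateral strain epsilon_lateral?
Model: a linearly elastic bar under uniaxial load, so epsilon_lateral = -nu·epsilon_axial.
Substitute:
  epsilon_lateral = -(0.3 × 0.000452)
  epsilon_lateral = -0.0001356
Final answer: epsilon_lateral = -0.0001356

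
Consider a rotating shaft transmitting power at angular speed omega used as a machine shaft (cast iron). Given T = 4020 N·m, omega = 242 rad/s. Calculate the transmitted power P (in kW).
Model: a rotating shaft transmitting power at angular speed omega, so P = T·omega.
Substitute:
  P = 4020 × 242
  P = 972800 W
Convert: P = 972800 W = 972.8 kW
Final answer: P = 972.8 kW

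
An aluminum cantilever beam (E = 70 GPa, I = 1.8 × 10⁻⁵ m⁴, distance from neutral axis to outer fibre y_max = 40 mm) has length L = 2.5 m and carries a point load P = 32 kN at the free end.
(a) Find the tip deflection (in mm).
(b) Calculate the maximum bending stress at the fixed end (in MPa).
(a) Tip deflection of a cantilever with an end point load: δ = P·L^3 / (3·E·I). Convert P = 32 kN = 32000 N, E = 70 GPa = 7 × 10¹⁰ Pa.
  δ = (32000 × 2.5^3) / (3 × (7 × 10¹⁰) × (1.8 × 10⁻⁵)) = 0.1323 m = 132.3 mm
(b) Maximum bending moment at the fixed end: M = P·L = 32000 × 2.5 = 80000 N·m. Convert y_max = 40 mm = 0.04 m.
  σ = M·y_max / I = (80000 × 0.04) / (1.8 × 10⁻⁵) = 1.778 × 10⁸ Pa = 177.8 MPa
Final answer: (a) δ = 132.3 mm, (b) σ = 177.8 MPa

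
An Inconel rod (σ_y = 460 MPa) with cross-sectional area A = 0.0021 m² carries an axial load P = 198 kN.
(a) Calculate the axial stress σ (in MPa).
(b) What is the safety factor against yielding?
(a) Axial stress σ = P/A. Convert P = 198 kN = 198000 N.
  σ = 198000 / 0.0021 = 9.429 × 10⁷ Pa = 94.29 MPa
(b) Safety factor SF = σ_y/σ = 460 / 94.29 = 4.879
Final answer: (a) σ = 94.29 MPa, (b) SF = 4.879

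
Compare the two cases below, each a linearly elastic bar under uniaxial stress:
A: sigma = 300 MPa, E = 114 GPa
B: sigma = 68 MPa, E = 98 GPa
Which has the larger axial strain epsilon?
Model: a linearly elastic bar under uniaxial stress, so epsilon = sigma / E (SI units).
  A: epsilon = (3 × 10⁸) / (1.14 × 10¹¹) = 0.002632
  B: epsilon = (6.8 × 10⁷) / (9.8 × 10¹⁰) = 0.0006939
0.002632 > 0.0006939, so A is larger.
Final answer: A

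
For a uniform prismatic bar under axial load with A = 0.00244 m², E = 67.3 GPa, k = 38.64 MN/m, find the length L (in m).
Model: a uniform prismatic bar under axial load, so k = (A·E) / L.
Solve for L: L = (A·E) / k.
Convert to SI units:
  E = 67.3 GPa = 6.73 × 10¹⁰ Pa
  k = 38.64 MN/m = 3.864 × 10⁷ N/m
Substitute:
  L = (0.00244 × (6.73 × 10¹⁰)) / (3.864 × 10⁷)
  L = 4.25 m
Final answer: L = 4.25 m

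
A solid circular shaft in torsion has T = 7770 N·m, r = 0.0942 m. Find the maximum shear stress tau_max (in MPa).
Model: a solid circular shaft in torsion, so tau_max = (2·T) / (π·r^3).
Substitute:
  tau_max = (2 × 7770) / (π × 0.0942^3)
  tau_max = 5.918 × 10⁶ Pa
Convert: tau_max = 5.918 × 10⁶ Pa = 5.918 MPa
Final answer: tau_max = 5.918 MPa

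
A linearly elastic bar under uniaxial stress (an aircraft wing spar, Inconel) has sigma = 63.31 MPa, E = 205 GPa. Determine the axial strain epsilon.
Model: a linearly elastic bar under uniaxial stress, so epsilon = sigma / E.
Convert to SI units:
  sigma = 63.31 MPa = 6.331 × 10⁷ Pa
  E = 205 GPa = 2.05 × 10¹¹ Pa
Substitute:
  epsilon = (6.331 × 10⁷) / (2.05 × 10¹¹)
  epsilon = 0.0003088
Final answer: epsilon = 0.0003088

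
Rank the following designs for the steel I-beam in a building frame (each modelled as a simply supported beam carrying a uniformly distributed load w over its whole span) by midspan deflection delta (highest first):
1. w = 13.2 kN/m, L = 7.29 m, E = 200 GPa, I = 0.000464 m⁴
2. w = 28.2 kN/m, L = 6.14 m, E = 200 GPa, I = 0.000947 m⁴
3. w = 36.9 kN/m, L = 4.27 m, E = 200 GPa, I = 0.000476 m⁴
Model: a simply supported beam carrying a uniformly distributed load w over its whole span, so delta = (5·w·L^4) / (384·E·I) (SI units).
  Case 1: delta = (5 × 13200 × 7.29^4) / (384 × (2 × 10¹¹) × 0.000464) = 0.005231 m = 5.231 mm
  Case 2: delta = (5 × 28200 × 6.14^4) / (384 × (2 × 10¹¹) × 0.000947) = 0.002755 m = 2.755 mm
  Case 3: delta = (5 × 36900 × 4.27^4) / (384 × (2 × 10¹¹) × 0.000476) = 0.001678 m = 1.678 mm
Ordering: 5.231 mm (case 1) > 2.755 mm (case 2) > 1.678 mm (case 3)
Final answer: 1, 2, 3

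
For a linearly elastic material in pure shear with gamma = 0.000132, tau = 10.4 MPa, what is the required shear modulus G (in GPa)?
Model: a linearly elastic material in pure shear, so tau = G·gamma.
Solve for G: G = tau / gamma.
Convert to SI units:
  tau = 10.4 MPa = 1.04 × 10⁷ Pa
Substitute:
  G = (1.04 × 10⁷) / 0.000132
  G = 7.879 × 10¹⁰ Pa
Convert: G = 7.879 × 10¹⁰ Pa = 78.79 GPa
Final answer: G = 78.79 GPa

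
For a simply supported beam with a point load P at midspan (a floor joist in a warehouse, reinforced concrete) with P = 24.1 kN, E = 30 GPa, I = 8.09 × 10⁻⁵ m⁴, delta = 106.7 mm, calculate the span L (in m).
Model: a simply supported beam with a point load P at midspan, so delta = (P·L^3) / (48·E·I).
Solve for L: L = ((48·delta·E·I) / P)^(1/3).
Convert to SI units:
  P = 24.1 kN = 24100 N
  E = 30 GPa = 3 × 10¹⁰ Pa
  delta = 106.7 mm = 0.1067 m
Substitute:
  L = ((48 × 0.1067 × (3 × 10¹⁰) × (8.09 × 10⁻⁵)) / 24100)^(1/3)
  L = 8.02 m
Final answer: L = 8.02 m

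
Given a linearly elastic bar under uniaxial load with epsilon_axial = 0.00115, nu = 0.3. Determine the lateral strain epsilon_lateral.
Model: a linearly elastic bar under uniaxial load, so epsilon_lateral = -nu·epsilon_axial.
Substitute:
  epsilon_lateral = -(0.3 × 0.00115)
  epsilon_lateral = -0.000345
Final answer: epsilon_lateral = -0.000345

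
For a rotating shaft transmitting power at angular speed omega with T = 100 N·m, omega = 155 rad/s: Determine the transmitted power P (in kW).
Model: a rotating shaft transmitting power at angular speed omega, so P = T·omega.
Substitute:
  P = 100 × 155
  P = 15500 W
Convert: P = 15500 W = 15.5 kW
Final answer: P = 15.5 kW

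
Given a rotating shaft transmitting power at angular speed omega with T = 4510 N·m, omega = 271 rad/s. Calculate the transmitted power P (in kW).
Model: a rotating shaft transmitting power at angular speed omega, so P = T·omega.
Substitute:
  P = 4510 × 271
  P = 1.222 × 10⁶ W
Convert: P = 1.222 × 10⁶ W = 1222 kW
Final answer: P = 1222 kW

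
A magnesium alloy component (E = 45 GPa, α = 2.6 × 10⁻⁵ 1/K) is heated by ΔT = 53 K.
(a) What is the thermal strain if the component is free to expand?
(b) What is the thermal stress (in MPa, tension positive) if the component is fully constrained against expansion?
(a) Free thermal strain ε_th = α·ΔT = (2.6 × 10⁻⁵) × 53 = 0.001378
(b) Fully constrained, the expansion is suppressed, so σ = -E·α·ΔT. Convert E = 45 GPa = 4.5 × 10¹⁰ Pa.
  σ = -(4.5 × 10¹⁰) × (2.6 × 10⁻⁵) × 53 = -6.201 × 10⁷ Pa = -62.01 MPa (compressive)
Final answer: (a) ε_th = 0.001378, (b) σ = -62.01 MPa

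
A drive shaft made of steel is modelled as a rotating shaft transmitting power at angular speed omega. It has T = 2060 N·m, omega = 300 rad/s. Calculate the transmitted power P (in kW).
Model: a rotating shaft transmitting power at angular speed omega, so P = T·omega.
Substitute:
  P = 2060 × 300
  P = 618000 W
Convert: P = 618000 W = 618 kW
Final answer: P = 618 kW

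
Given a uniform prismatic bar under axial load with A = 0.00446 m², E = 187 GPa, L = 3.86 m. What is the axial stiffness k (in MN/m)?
Model: a uniform prismatic bar under axial load, so k = (A·E) / L.
Convert to SI units:
  E = 187 GPa = 1.87 × 10¹¹ Pa
Substitute:
  k = (0.00446 × (1.87 × 10¹¹)) / 3.86
  k = 2.161 × 10⁸ N/m
Convert: k = 2.161 × 10⁸ N/m = 216.1 MN/m
Final answer: k = 216.1 MN/m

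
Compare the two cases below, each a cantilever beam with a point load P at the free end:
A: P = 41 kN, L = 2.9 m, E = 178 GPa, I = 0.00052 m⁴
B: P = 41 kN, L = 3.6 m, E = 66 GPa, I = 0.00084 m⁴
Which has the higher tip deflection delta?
Model: a cantilever beam with a point load P at the free end, so delta = (P·L^3) / (3·E·I) (SI units).
  A: delta = (41000 × 2.9^3) / (3 × (1.78 × 10¹¹) × 0.00052) = 0.003601 m = 3.601 mm
  B: delta = (41000 × 3.6^3) / (3 × (6.6 × 10¹⁰) × 0.00084) = 0.0115 m = 11.5 mm
11.5 mm > 3.601 mm, so B is larger.
Final answer: B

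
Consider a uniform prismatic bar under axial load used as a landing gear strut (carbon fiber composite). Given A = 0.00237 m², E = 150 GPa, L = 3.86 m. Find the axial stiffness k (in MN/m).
Model: a uniform prismatic bar under axial load, so k = (A·E) / L.
Convert to SI units:
  E = 150 GPa = 1.5 × 10¹¹ Pa
Substitute:
  k = (0.00237 × (1.5 × 10¹¹)) / 3.86
  k = 9.21 × 10⁷ N/m
Convert: k = 9.21 × 10⁷ N/m = 92.1 MN/m
Final answer: k = 92.1 MN/m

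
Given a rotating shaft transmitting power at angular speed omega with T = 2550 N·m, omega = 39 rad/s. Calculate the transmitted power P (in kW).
Model: a rotating shaft transmitting power at angular speed omega, so P = T·omega.
Substitute:
  P = 2550 × 39
  P = 99450 W
Convert: P = 99450 W = 99.45 kW
Final answer: P = 99.45 kW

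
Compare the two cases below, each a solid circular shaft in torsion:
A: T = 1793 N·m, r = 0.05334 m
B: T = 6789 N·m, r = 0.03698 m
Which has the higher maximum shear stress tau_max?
Model: a solid circular shaft in torsion, so tau_max = (2·T) / (π·r^3) (SI units).
  A: tau_max = (2 × 1793) / (π × 0.05334^3) = 7.521 × 10⁶ Pa = 7.521 MPa
  B: tau_max = (2 × 6789) / (π × 0.03698^3) = 8.546 × 10⁷ Pa = 85.46 MPa
85.46 MPa > 7.521 MPa, so B is larger.
Final answer: B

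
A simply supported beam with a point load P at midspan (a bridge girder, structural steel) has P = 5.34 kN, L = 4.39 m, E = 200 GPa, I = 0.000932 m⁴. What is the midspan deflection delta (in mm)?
Model: a simply supported beam with a point load P at midspan, so delta = (P·L^3) / (48·E·I).
Convert to SI units:
  P = 5.34 kN = 5340 N
  E = 200 GPa = 2 × 10¹¹ Pa
Substitute:
  delta = (5340 × 4.39^3) / (48 × (2 × 10¹¹) × 0.000932)
  delta = 5.049 × 10⁻⁵ m
Convert: delta = 5.049 × 10⁻⁵ m = 0.05049 mm
Final answer: delta = 0.05049 mm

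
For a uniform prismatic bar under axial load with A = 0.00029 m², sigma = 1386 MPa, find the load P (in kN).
Model: a uniform prismatic bar under axial load, so sigma = P / A.
Solve for P: P = sigma·A.
Convert to SI units:
  sigma = 1386 MPa = 1.386 × 10⁹ Pa
Substitute:
  P = (1.386 × 10⁹) × 0.00029
  P = 401900 N
Convert: P = 401900 N = 401.9 kN
Final answer: P = 401.9 kN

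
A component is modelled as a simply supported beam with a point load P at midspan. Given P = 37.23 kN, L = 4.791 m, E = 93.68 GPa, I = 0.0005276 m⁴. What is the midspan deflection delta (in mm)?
Model: a simply supported beam with a point load P at midspan, so delta = (P·L^3) / (48·E·I).
Convert to SI units:
  P = 37.23 kN = 37230 N
  E = 93.68 GPa = 9.368 × 10¹⁰ Pa
Substitute:
  delta = (37230 × 4.791^3) / (48 × (9.368 × 10¹⁰) × 0.0005276)
  delta = 0.001726 m
Convert: delta = 0.001726 m = 1.726 mm
Final answer: delta = 1.726 mm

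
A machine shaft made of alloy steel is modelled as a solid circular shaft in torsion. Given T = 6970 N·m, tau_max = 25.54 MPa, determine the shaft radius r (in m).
Model: a solid circular shaft in torsion, so tau_max = (2·T) / (π·r^3).
Solve for r: r = ((2·T) / (π·tau_max))^(1/3).
Convert to SI units:
  tau_max = 25.54 MPa = 2.554 × 10⁷ Pa
Substitute:
  r = ((2 × 6970) / (π × (2.554 × 10⁷)))^(1/3)
  r = 0.0558 m
Final answer: r = 0.0558 m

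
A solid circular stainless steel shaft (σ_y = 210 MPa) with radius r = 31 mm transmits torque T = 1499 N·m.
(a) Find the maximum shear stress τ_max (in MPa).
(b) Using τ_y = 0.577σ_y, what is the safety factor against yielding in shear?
(a) For a solid circular shaft, τ_max = T·r/J with J = π·r^4/2, i.e. τ_max = 2·T / (π·r^3). Convert r = 31 mm = 0.031 m.
  τ_max = (2 × 1499) / (π × 0.031^3) = 3.203 × 10⁷ Pa = 32.03 MPa
(b) τ_y = 0.577 × 210 = 121.17 MPa
  SF = τ_y/τ_max = 121.17 / 32.03 = 3.783
Final answer: (a) τ_max = 32.03 MPa, (b) SF = 3.783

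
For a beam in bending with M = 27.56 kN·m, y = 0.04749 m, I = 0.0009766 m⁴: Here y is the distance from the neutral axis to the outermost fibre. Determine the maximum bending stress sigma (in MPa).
Model: a beam in bending, so sigma = (M·y) / I.
Convert to SI units:
  M = 27.56 kN·m = 27560 N·m
Substitute:
  sigma = (27560 × 0.04749) / 0.0009766
  sigma = 1.34 × 10⁶ Pa
Convert: sigma = 1.34 × 10⁶ Pa = 1.34 MPa
Final answer: sigma = 1.34 MPa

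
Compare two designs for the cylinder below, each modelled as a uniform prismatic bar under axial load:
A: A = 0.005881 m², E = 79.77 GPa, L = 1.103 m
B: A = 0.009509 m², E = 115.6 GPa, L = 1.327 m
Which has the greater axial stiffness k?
Model: a uniform prismatic bar under axial load, so k = (A·E) / L (SI units).
  A: k = (0.005881 × (7.977 × 10¹⁰)) / 1.103 = 4.253 × 10⁸ N/m = 425.3 MN/m
  B: k = (0.009509 × (1.156 × 10¹¹)) / 1.327 = 8.284 × 10⁸ N/m = 828.4 MN/m
828.4 MN/m > 425.3 MN/m, so B is larger.
Final answer: B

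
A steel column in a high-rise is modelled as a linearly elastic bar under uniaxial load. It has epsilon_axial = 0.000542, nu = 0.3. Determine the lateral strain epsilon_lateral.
Model: a linearly elastic bar under uniaxial load, so epsilon_lateral = -nu·epsilon_axial.
Substitute:
  epsilon_lateral = -(0.3 × 0.000542)
  epsilon_lateral = -0.0001626
Final answer: epsilon_lateral = -0.0001626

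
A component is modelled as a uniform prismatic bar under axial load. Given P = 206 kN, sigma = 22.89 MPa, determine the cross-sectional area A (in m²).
Model: a uniform prismatic bar under axial load, so sigma = P / A.
Solve for A: A = P / sigma.
Convert to SI units:
  P = 206 kN = 206000 N
  sigma = 22.89 MPa = 2.289 × 10⁷ Pa
Substitute:
  A = 206000 / (2.289 × 10⁷)
  A = 0.009 m²
Final answer: A = 0.009 m²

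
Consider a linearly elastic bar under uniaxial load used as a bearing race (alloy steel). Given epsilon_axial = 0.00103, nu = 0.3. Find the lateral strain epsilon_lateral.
Model: a linearly elastic bar under uniaxial load, so epsilon_lateral = -nu·epsilon_axial.
Substitute:
  epsilon_lateral = -(0.3 × 0.00103)
  epsilon_lateral = -0.000309
Final answer: epsilon_lateral = -0.000309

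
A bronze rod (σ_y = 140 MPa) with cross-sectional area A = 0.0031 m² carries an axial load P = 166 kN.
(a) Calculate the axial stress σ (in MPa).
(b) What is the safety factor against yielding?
(a) Axial stress σ = P/A. Convert P = 166 kN = 166000 N.
  σ = 166000 / 0.0031 = 5.355 × 10⁷ Pa = 53.55 MPa
(b) Safety factor SF = σ_y/σ = 140 / 53.55 = 2.614
Final answer: (a) σ = 53.55 MPa, (b) SF = 2.614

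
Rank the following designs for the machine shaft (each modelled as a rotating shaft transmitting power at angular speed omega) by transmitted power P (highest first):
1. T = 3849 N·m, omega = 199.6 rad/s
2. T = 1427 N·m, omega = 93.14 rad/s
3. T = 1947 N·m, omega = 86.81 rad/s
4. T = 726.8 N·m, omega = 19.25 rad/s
Model: a rotating shaft transmitting power at angular speed omega, so P = T·omega (SI units).
  Case 1: P = 3849 × 199.6 = 768300 W = 768.3 kW
  Case 2: P = 1427 × 93.14 = 132900 W = 132.9 kW
  Case 3: P = 1947 × 86.81 = 169000 W = 169 kW
  Case 4: P = 726.8 × 19.25 = 13990 W = 13.99 kW
Ordering: 768.3 kW (case 1) > 169 kW (case 3) > 132.9 kW (case 2) > 13.99 kW (case 4)
Final answer: 1, 3, 2, 4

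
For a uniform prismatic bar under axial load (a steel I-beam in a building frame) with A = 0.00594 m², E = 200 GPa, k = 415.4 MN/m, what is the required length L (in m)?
Model: a uniform prismatic bar under axial load, so k = (A·E) / L.
Solve for L: L = (A·E) / k.
Convert to SI units:
  E = 200 GPa = 2 × 10¹¹ Pa
  k = 415.4 MN/m = 4.154 × 10⁸ N/m
Substitute:
  L = (0.00594 × (2 × 10¹¹)) / (4.154 × 10⁸)
  L = 2.86 m
Final answer: L = 2.86 m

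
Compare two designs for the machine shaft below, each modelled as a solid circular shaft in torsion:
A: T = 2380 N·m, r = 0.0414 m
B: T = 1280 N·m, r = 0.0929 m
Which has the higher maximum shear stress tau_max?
Model: a solid circular shaft in torsion, so tau_max = (2·T) / (π·r^3) (SI units).
  A: tau_max = (2 × 2380) / (π × 0.0414^3) = 2.135 × 10⁷ Pa = 21.35 MPa
  B: tau_max = (2 × 1280) / (π × 0.0929^3) = 1.016 × 10⁶ Pa = 1.016 MPa
21.35 MPa > 1.016 MPa, so A is larger.
Final answer: A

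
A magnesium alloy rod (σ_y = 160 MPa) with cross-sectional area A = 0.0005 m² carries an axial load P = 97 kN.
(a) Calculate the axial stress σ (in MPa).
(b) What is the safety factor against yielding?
(a) Axial stress σ = P/A. Convert P = 97 kN = 97000 N.
  σ = 97000 / 0.0005 = 1.94 × 10⁸ Pa = 194 MPa
(b) Safety factor SF = σ_y/σ = 160 / 194 = 0.8247
Final answer: (a) σ = 194 MPa, (b) SF = 0.8247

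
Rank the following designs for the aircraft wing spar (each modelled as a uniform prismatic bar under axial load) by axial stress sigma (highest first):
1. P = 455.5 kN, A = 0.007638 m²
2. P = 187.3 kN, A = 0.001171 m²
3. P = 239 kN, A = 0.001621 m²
Model: a uniform prismatic bar under axial load, so sigma = P / A (SI units).
  Case 1: sigma = 455500 / 0.007638 = 5.964 × 10⁷ Pa = 59.64 MPa
  Case 2: sigma = 187300 / 0.001171 = 1.599 × 10⁸ Pa = 159.9 MPa
  Case 3: sigma = 239000 / 0.001621 = 1.474 × 10⁸ Pa = 147.4 MPa
Ordering: 159.9 MPa (case 2) > 147.4 MPa (case 3) > 59.64 MPa (case 1)
Final answer: 2, 3, 1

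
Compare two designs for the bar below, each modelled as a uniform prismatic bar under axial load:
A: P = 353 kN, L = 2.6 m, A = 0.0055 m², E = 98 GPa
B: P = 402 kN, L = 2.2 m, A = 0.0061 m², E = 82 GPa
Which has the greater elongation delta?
Model: a uniform prismatic bar under axial load, so delta = (P·L) / (A·E) (SI units).
  A: delta = (353000 × 2.6) / (0.0055 × (9.8 × 10¹⁰)) = 0.001703 m = 1.703 mm
  B: delta = (402000 × 2.2) / (0.0061 × (8.2 × 10¹⁰)) = 0.001768 m = 1.768 mm
1.768 mm > 1.703 mm, so B is larger.
Final answer: B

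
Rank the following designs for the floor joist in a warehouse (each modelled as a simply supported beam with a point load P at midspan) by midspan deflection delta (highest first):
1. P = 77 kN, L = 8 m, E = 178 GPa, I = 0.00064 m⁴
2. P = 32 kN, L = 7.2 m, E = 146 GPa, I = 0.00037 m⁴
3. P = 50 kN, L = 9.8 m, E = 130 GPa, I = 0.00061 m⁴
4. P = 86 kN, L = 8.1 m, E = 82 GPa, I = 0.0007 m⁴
Model: a simply supported beam with a point load P at midspan, so delta = (P·L^3) / (48·E·I) (SI units).
  Case 1: delta = (77000 × 8^3) / (48 × (1.78 × 10¹¹) × 0.00064) = 0.00721 m = 7.21 mm
  Case 2: delta = (32000 × 7.2^3) / (48 × (1.46 × 10¹¹) × 0.00037) = 0.004606 m = 4.606 mm
  Case 3: delta = (50000 × 9.8^3) / (48 × (1.3 × 10¹¹) × 0.00061) = 0.01236 m = 12.36 mm
  Case 4: delta = (86000 × 8.1^3) / (48 × (8.2 × 10¹⁰) × 0.0007) = 0.01659 m = 16.59 mm
Ordering: 16.59 mm (case 4) > 12.36 mm (case 3) > 7.21 mm (case 1) > 4.606 mm (case 2)
Final answer: 4, 3, 1, 2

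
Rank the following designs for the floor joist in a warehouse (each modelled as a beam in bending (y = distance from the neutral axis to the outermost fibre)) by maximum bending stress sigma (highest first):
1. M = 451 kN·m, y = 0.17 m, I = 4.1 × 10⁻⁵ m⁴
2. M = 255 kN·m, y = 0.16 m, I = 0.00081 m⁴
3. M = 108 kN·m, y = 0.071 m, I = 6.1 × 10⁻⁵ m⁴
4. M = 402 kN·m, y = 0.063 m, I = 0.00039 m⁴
Model: a beam in bending (y = distance from the neutral axis to the outermost fibre), so sigma = (M·y) / I (SI units).
  Case 1: sigma = (451000 × 0.17) / (4.1 × 10⁻⁵) = 1.87 × 10⁹ Pa = 1870 MPa
  Case 2: sigma = (255000 × 0.16) / 0.00081 = 5.037 × 10⁷ Pa = 50.37 MPa
  Case 3: sigma = (108000 × 0.071) / (6.1 × 10⁻⁵) = 1.257 × 10⁸ Pa = 125.7 MPa
  Case 4: sigma = (402000 × 0.063) / 0.00039 = 6.494 × 10⁷ Pa = 64.94 MPa
Ordering: 1870 MPa (case 1) > 125.7 MPa (case 3) > 64.94 MPa (case 4) > 50.37 MPa (case 2)
Final answer: 1, 3, 4, 2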